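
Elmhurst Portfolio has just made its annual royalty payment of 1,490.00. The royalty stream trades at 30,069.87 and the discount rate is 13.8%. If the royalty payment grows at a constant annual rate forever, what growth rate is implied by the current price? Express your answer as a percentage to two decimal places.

P = D₀(1+g)/(r−g) ⇒ P(r−g) = D₀(1+g) ⇒ g(P+D₀) = P·r − D₀
g = (P·r − D₀)/(P + D₀) = (30,069.87×0.138 − 1,490.00) / (30,069.87 + 1,490.00) = 0.084273

8.43%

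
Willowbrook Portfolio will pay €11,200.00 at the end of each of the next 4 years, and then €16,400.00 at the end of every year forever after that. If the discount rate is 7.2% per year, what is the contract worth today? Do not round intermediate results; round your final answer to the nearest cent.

PV of 4-year annuity: €11,200.00 × [1 − (1+0.072)^−4] / 0.072 = 37766.10802
Perpetuity value at year 4: €16,400.00 / 0.072 = 227777.77778
PV of perpetuity: 227777.77778 / (1+0.072)^4 = 172477.40531
Total PV = 37766.10802 + 172477.40531 = 210243.51334

€210243.51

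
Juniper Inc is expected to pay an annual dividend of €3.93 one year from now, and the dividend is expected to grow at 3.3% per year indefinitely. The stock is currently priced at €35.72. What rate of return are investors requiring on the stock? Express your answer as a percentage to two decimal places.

P = D₁/(r − g) ⇒ r = D₁/P + g = €3.9300/€35.72 + 0.033 = 0.110022 + 0.033 = 0.143022

14.30%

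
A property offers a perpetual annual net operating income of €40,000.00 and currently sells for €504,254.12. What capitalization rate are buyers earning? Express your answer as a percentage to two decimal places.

P = C/r ⇒ r = C/P = €40,000.00/€504,254.12 = 0.079325

7.93%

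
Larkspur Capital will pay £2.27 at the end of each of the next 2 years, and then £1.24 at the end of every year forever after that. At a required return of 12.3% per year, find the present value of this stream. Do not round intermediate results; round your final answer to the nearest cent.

PV of 2-year annuity: £2.27 × [1 − (1+0.123)^−2] / 0.123 = 3.82135
Perpetuity value at year 2: £1.24 / 0.123 = 10.08130
PV of perpetuity: 10.08130 / (1+0.123)^2 = 7.99387
Total PV = 3.82135 + 7.99387 = 11.81522

£11.82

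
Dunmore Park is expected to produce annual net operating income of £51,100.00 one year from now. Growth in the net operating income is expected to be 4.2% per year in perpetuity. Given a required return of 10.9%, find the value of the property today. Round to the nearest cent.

Growing perpetuity: P = D₁ / (r − g) = £51,100.0000 / (0.109 − 0.042) = £762,686.57

£762686.57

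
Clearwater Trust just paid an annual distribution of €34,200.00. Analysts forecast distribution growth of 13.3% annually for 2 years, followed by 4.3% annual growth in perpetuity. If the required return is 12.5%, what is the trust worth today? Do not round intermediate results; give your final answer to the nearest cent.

€510347.41

D_1 = 38748.60000
D_2 = 43902.16380
Terminal value at year 2: TV = D_2×(1+g_2)/(r−g_2) = 45789.95684/0.082 = 558414.10785
P_0 = D_1/(1+r)^1 + D_2/(1+r)^2 + TV/(1+r)^2
    = 34443.20000 + 34688.12942 + 441216.08521 = 510347.41463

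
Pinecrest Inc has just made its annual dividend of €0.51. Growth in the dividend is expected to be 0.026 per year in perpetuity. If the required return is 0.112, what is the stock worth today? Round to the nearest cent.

€6.08

D₁ = D₀ × (1 + g) = €0.51 × 1.026 = €0.5233
Growing perpetuity: P = D₁ / (r − g) = €0.5233 / (0.112 − 0.026) = €6.08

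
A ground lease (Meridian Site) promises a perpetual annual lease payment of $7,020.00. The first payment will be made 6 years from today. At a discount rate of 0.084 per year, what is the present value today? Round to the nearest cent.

Value at end of year 5: C / r = $7,020.00 / 0.084 = $83,571.4286
Discount to today: PV = $83,571.4286 / (1 + 0.084)^5 = $83,571.4286 / 1.496740 = $55,835.63

$55835.63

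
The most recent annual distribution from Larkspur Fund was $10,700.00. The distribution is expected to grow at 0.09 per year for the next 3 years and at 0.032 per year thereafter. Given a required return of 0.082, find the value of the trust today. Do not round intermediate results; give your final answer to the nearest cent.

$258359.99

D_1 = 11663.00000
D_2 = 12712.67000
D_3 = 13856.81030
Terminal value at year 3: TV = D_3×(1+g_2)/(r−g_2) = 14300.22823/0.05 = 286004.56459
P_0 = D_1/(1+r)^1 + D_2/(1+r)^2 + D_3/(1+r)^3 + TV/(1+r)^3
    = 10779.11275 + 10858.81045 + 10939.09740 + 225782.97031 = 258359.99091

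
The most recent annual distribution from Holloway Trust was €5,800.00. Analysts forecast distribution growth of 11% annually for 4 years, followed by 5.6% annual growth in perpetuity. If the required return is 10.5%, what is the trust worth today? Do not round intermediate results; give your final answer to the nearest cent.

€150737.32

D_1 = 6438.00000
D_2 = 7146.18000
D_3 = 7932.25980
D_4 = 8804.80838
Terminal value at year 4: TV = D_4×(1+g_2)/(r−g_2) = 9297.87765/0.049 = 189752.60504
P_0 = D_1/(1+r)^1 + D_2/(1+r)^2 + D_3/(1+r)^3 + D_4/(1+r)^4 + TV/(1+r)^4
    = 5826.24434 + 5852.60744 + 5879.08983 + 5905.69204 + 127273.68975 = 150737.32341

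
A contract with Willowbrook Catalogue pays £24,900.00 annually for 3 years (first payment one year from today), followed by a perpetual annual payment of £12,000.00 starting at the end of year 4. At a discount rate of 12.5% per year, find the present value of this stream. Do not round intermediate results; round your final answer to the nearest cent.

£126719.34

PV of 3-year annuity: £24,900.00 × [1 − (1+0.125)^−3] / 0.125 = 59295.47325
Perpetuity value at year 3: £12,000.00 / 0.125 = 96000.00000
PV of perpetuity: 96000.00000 / (1+0.125)^3 = 67423.86831
Total PV = 59295.47325 + 67423.86831 = 126719.34156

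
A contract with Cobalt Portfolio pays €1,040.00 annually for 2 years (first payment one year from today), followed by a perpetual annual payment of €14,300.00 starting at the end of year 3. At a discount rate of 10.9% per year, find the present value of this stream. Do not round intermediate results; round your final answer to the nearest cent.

€108454.41

PV of 2-year annuity: €1,040.00 × [1 − (1+0.109)^−2] / 0.109 = 1783.39205
Perpetuity value at year 2: €14,300.00 / 0.109 = 131192.66055
PV of perpetuity: 131192.66055 / (1+0.109)^2 = 106671.01984
Total PV = 1783.39205 + 106671.01984 = 108454.41189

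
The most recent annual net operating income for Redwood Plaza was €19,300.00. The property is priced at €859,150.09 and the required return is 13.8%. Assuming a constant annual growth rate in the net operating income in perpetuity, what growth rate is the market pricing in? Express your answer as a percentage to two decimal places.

11.30%

P = D₀(1+g)/(r−g) ⇒ P(r−g) = D₀(1+g) ⇒ g(P+D₀) = P·r − D₀
g = (P·r − D₀)/(P + D₀) = (€859,150.09×0.138 − €19,300.00) / (€859,150.09 + €19,300.00) = 0.112998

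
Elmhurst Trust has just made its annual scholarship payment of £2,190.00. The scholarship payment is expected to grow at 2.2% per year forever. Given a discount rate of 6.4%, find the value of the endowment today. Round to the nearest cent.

£53290.00

D₁ = D₀ × (1 + g) = £2,190.00 × 1.022 = £2,238.1800
Growing perpetuity: P = D₁ / (r − g) = £2,238.1800 / (0.064 − 0.022) = £53,290.00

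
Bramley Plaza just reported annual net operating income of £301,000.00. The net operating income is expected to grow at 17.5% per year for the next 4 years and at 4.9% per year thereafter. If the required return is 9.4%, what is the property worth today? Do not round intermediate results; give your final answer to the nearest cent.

£10781073.87

D_1 = 353675.00000
D_2 = 415568.12500
D_3 = 488292.54688
D_4 = 573743.74258
Terminal value at year 4: TV = D_4×(1+g_2)/(r−g_2) = 601857.18596/0.045 = 13374604.13254
P_0 = D_1/(1+r)^1 + D_2/(1+r)^2 + D_3/(1+r)^3 + D_4/(1+r)^4 + TV/(1+r)^4
    = 323286.10603 + 347222.28025 + 372930.69405 + 400542.56445 + 9337092.22458 = 10781073.86936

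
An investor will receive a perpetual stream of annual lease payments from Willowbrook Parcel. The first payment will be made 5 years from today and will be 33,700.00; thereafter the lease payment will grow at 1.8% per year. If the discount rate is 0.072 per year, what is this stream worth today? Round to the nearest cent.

472560.05

Value at end of year 4: C₁ / (r − g) = 33,700.00 / (0.072 − 0.018) = 624,074.0741
Discount to today: PV = 624,074.0741 / (1 + 0.072)^4 = 624,074.0741 / 1.320624 = 472,560.05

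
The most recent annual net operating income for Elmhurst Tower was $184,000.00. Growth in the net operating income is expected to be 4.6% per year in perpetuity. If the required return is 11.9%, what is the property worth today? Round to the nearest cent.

$2636493.15

D₁ = D₀ × (1 + g) = $184,000.00 × 1.046 = $192,464.0000
Growing perpetuity: P = D₁ / (r − g) = $192,464.0000 / (0.119 − 0.046) = $2,636,493.15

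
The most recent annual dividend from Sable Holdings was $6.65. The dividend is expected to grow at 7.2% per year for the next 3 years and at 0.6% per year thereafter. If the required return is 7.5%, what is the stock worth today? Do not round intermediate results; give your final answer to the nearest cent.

$115.98

D_1 = 7.12880
D_2 = 7.64207
D_3 = 8.19230
Terminal value at year 3: TV = D_3×(1+g_2)/(r−g_2) = 8.24146/0.069 = 119.44140
P_0 = D_1/(1+r)^1 + D_2/(1+r)^2 + D_3/(1+r)^3 + TV/(1+r)^3
    = 6.63144 + 6.61294 + 6.59448 + 96.14562 = 115.98448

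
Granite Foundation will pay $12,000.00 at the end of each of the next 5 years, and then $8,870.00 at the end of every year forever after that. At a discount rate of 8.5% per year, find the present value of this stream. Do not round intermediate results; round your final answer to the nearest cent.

$116687.15

PV of 5-year annuity: $12,000.00 × [1 − (1+0.085)^−5] / 0.085 = 47287.70495
Perpetuity value at year 5: $8,870.00 / 0.085 = 104352.94118
PV of perpetuity: 104352.94118 / (1+0.085)^5 = 69399.44594
Total PV = 47287.70495 + 69399.44594 = 116687.15088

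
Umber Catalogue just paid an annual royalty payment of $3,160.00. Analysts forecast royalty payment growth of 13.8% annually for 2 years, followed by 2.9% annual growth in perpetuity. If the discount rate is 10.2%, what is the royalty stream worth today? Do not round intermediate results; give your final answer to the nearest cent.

D_1 = 3596.08000
D_2 = 4092.33904
Terminal value at year 2: TV = D_2×(1+g_2)/(r−g_2) = 4211.01687/0.073 = 57685.16263
P_0 = D_1/(1+r)^1 + D_2/(1+r)^2 + TV/(1+r)^2
    = 3263.23049 + 3369.83330 + 47500.80091 = 54133.86470

$54133.86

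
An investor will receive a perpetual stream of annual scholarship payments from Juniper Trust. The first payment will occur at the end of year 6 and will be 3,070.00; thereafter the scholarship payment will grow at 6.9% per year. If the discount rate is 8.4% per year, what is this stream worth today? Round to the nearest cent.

Value at end of year 5: C₁ / (r − g) = 3,070.00 / (0.084 − 0.069) = 204,666.6667
Discount to today: PV = 204,666.6667 / (1 + 0.084)^5 = 204,666.6667 / 1.496740 = 136,741.62

136741.62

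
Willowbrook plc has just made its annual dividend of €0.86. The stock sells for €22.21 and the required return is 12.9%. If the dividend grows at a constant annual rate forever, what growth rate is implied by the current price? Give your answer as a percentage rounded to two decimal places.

8.69%

P = D₀(1+g)/(r−g) ⇒ P(r−g) = D₀(1+g) ⇒ g(P+D₀) = P·r − D₀
g = (P·r − D₀)/(P + D₀) = (€22.21×0.129 − €0.86) / (€22.21 + €0.86) = 0.086913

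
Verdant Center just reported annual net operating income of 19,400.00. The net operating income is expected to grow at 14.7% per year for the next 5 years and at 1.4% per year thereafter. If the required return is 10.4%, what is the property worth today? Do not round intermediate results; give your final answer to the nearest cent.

D_1 = 22251.80000
D_2 = 25522.81460
D_3 = 29274.66835
D_4 = 33578.04459
D_5 = 38514.01715
Terminal value at year 5: TV = D_5×(1+g_2)/(r−g_2) = 39053.21339/0.09 = 433924.59320
P_0 = D_1/(1+r)^1 + D_2/(1+r)^2 + D_3/(1+r)^3 + D_4/(1+r)^4 + D_5/(1+r)^5 + TV/(1+r)^5
    = 20155.61594 + 20940.66258 + 21756.28621 + 22603.67779 + 23484.07466 + 264587.24121 = 373527.55839

373527.56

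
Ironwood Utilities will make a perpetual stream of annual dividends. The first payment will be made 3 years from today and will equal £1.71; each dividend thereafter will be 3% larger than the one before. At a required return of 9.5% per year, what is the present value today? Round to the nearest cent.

£21.94

Value at end of year 2: C₁ / (r − g) = £1.71 / (0.095 − 0.03) = £26.3077
Discount to today: PV = £26.3077 / (1 + 0.095)^2 = £26.3077 / 1.199025 = £21.94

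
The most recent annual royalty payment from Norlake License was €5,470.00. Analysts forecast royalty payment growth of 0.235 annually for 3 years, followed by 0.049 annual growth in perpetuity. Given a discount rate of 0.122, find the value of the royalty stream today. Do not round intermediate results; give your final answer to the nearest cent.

€124767.29

D_1 = 6755.45000
D_2 = 8342.98075
D_3 = 10303.58123
Terminal value at year 3: TV = D_3×(1+g_2)/(r−g_2) = 10808.45671/0.073 = 148061.05077
P_0 = D_1/(1+r)^1 + D_2/(1+r)^2 + D_3/(1+r)^3 + TV/(1+r)^3
    = 6020.90018 + 6627.28317 + 7294.73683 + 104824.36891 = 124767.28909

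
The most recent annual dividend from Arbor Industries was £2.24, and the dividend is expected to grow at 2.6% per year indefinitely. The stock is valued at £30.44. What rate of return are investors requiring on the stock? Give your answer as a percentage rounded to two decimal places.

D₁ = £2.24 × 1.026 = £2.2982
P = D₁/(r − g) ⇒ r = D₁/P + g = £2.2982/£30.44 + 0.026 = 0.075501 + 0.026 = 0.101501

10.15%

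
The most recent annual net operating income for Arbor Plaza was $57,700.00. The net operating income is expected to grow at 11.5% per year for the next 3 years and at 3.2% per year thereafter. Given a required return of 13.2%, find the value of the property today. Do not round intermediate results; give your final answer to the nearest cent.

D_1 = 64335.50000
D_2 = 71734.08250
D_3 = 79983.50199
Terminal value at year 3: TV = D_3×(1+g_2)/(r−g_2) = 82542.97405/0.1 = 825429.74051
P_0 = D_1/(1+r)^1 + D_2/(1+r)^2 + D_3/(1+r)^3 + TV/(1+r)^3
    = 56833.48057 + 55979.97423 + 55139.28557 + 569037.42711 = 736990.16748

$736990.17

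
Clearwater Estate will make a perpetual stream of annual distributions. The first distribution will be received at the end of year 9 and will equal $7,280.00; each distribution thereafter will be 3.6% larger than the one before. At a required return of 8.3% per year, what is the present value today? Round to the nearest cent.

Value at end of year 8: C₁ / (r − g) = $7,280.00 / (0.083 − 0.036) = $154,893.6170
Discount to today: PV = $154,893.6170 / (1 + 0.083)^8 = $154,893.6170 / 1.892464 = $81,847.58

$81847.58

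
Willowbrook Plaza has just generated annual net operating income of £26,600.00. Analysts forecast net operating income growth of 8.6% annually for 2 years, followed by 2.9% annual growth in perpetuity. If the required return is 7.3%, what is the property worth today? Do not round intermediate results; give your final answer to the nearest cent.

D_1 = 28887.60000
D_2 = 31371.93360
Terminal value at year 2: TV = D_2×(1+g_2)/(r−g_2) = 32281.71967/0.044 = 733675.44715
P_0 = D_1/(1+r)^1 + D_2/(1+r)^2 + TV/(1+r)^2
    = 26922.27400 + 27248.45253 + 637242.21934 = 691412.94586

£691412.95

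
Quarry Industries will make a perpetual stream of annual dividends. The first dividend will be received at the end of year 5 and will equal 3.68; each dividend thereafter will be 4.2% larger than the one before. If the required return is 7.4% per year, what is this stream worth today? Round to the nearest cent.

86.43

Value at end of year 4: C₁ / (r − g) = 3.68 / (0.074 − 0.042) = 115.0000
Discount to today: PV = 115.0000 / (1 + 0.074)^4 = 115.0000 / 1.330507 = 86.43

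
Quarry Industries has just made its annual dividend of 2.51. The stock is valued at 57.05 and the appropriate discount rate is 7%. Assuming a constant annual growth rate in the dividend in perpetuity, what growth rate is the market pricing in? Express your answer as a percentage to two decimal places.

P = D₀(1+g)/(r−g) ⇒ P(r−g) = D₀(1+g) ⇒ g(P+D₀) = P·r − D₀
g = (P·r − D₀)/(P + D₀) = (57.05×0.07 − 2.51) / (57.05 + 2.51) = 0.024908

2.49%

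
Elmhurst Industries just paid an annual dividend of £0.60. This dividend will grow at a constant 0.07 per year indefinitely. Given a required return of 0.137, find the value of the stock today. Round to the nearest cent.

£9.58

D₁ = D₀ × (1 + g) = £0.60 × 1.07 = £0.6420
Growing perpetuity: P = D₁ / (r − g) = £0.6420 / (0.137 − 0.07) = £9.58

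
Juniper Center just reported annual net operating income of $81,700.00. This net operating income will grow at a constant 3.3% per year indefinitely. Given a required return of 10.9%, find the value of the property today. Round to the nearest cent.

$1110475.00

D₁ = D₀ × (1 + g) = $81,700.00 × 1.033 = $84,396.1000
Growing perpetuity: P = D₁ / (r − g) = $84,396.1000 / (0.109 − 0.033) = $1,110,475.00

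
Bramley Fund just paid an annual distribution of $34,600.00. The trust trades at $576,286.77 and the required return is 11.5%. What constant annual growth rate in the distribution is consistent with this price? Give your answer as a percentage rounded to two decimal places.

P = D₀(1+g)/(r−g) ⇒ P(r−g) = D₀(1+g) ⇒ g(P+D₀) = P·r − D₀
g = (P·r − D₀)/(P + D₀) = ($576,286.77×0.115 − $34,600.00) / ($576,286.77 + $34,600.00) = 0.051848

5.18%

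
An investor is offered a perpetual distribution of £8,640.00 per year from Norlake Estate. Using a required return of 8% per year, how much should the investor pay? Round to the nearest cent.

Level perpetuity: PV = C / r = £8,640.00 / 0.08 = £108,000.00

£108000.00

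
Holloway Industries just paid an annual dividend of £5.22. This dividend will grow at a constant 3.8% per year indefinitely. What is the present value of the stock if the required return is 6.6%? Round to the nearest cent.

£193.51

D₁ = D₀ × (1 + g) = £5.22 × 1.038 = £5.4184
Growing perpetuity: P = D₁ / (r − g) = £5.4184 / (0.066 − 0.038) = £193.51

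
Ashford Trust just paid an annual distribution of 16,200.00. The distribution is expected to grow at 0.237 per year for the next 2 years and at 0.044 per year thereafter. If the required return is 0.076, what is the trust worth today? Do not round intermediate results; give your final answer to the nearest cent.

738557.12

D_1 = 20039.40000
D_2 = 24788.73780
Terminal value at year 2: TV = D_2×(1+g_2)/(r−g_2) = 25879.44226/0.032 = 808732.57072
P_0 = D_1/(1+r)^1 + D_2/(1+r)^2 + TV/(1+r)^2
    = 18623.97770 + 21410.65094 + 698522.48684 = 738557.11547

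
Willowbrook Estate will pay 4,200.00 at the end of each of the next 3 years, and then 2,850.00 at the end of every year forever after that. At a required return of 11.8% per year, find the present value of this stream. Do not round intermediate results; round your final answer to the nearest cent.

27406.19

PV of 3-year annuity: 4,200.00 × [1 − (1+0.118)^−3] / 0.118 = 10122.46217
Perpetuity value at year 3: 2,850.00 / 0.118 = 24152.54237
PV of perpetuity: 24152.54237 / (1+0.118)^3 = 17283.72876
Total PV = 10122.46217 + 17283.72876 = 27406.19093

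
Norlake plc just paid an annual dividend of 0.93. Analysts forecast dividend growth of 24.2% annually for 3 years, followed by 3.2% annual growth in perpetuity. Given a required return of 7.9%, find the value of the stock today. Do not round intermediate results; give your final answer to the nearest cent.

34.86

D_1 = 1.15506
D_2 = 1.43458
D_3 = 1.78175
Terminal value at year 3: TV = D_3×(1+g_2)/(r−g_2) = 1.83877/0.047 = 39.12277
P_0 = D_1/(1+r)^1 + D_2/(1+r)^2 + D_3/(1+r)^3 + TV/(1+r)^3
    = 1.07049 + 1.23221 + 1.41835 + 31.14334 = 34.86439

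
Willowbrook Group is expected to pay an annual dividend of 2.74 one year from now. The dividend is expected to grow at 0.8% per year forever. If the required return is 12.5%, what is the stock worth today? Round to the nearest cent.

23.42

Growing perpetuity: P = D₁ / (r − g) = 2.7400 / (0.125 − 0.008) = 23.42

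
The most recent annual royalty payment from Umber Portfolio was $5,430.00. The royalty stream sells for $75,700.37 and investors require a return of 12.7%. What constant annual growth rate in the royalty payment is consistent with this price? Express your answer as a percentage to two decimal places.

5.16%

P = D₀(1+g)/(r−g) ⇒ P(r−g) = D₀(1+g) ⇒ g(P+D₀) = P·r − D₀
g = (P·r − D₀)/(P + D₀) = ($75,700.37×0.127 − $5,430.00) / ($75,700.37 + $5,430.00) = 0.051571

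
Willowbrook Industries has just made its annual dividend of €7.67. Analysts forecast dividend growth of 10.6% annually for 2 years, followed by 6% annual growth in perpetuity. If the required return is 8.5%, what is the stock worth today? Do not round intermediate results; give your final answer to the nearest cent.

€353.71

D_1 = 8.48302
D_2 = 9.38222
Terminal value at year 2: TV = D_2×(1+g_2)/(r−g_2) = 9.94515/0.025 = 397.80613
P_0 = D_1/(1+r)^1 + D_2/(1+r)^2 + TV/(1+r)^2
    = 7.81845 + 7.96978 + 337.91852 = 353.70675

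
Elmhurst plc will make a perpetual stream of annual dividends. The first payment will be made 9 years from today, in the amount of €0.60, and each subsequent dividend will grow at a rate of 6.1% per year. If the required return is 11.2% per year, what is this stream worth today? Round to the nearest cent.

€5.03

Value at end of year 8: C₁ / (r − g) = €0.60 / (0.112 − 0.061) = €11.7647
Discount to today: PV = €11.7647 / (1 + 0.112)^8 = €11.7647 / 2.337967 = €5.03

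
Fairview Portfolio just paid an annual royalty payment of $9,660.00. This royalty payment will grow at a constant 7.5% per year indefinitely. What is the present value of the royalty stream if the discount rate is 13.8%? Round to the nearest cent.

D₁ = D₀ × (1 + g) = $9,660.00 × 1.075 = $10,384.5000
Growing perpetuity: P = D₁ / (r − g) = $10,384.5000 / (0.138 − 0.075) = $164,833.33

$164833.33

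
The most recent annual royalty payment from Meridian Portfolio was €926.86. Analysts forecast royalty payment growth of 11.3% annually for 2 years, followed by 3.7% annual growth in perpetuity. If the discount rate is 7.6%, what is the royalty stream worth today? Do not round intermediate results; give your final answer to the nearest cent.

D_1 = 1031.59518
D_2 = 1148.16544
Terminal value at year 2: TV = D_2×(1+g_2)/(r−g_2) = 1190.64756/0.039 = 30529.42452
P_0 = D_1/(1+r)^1 + D_2/(1+r)^2 + TV/(1+r)^2
    = 958.73158 + 991.69912 + 26369.02520 = 28319.45590

€28319.46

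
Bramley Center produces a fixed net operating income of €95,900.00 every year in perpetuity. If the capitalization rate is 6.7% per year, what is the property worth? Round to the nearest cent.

Level perpetuity: PV = C / r = €95,900.00 / 0.067 = €1,431,343.28

€1431343.28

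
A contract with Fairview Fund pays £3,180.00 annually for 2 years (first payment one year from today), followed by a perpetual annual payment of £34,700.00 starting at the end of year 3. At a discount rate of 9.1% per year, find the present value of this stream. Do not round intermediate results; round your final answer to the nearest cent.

£325946.61

PV of 2-year annuity: £3,180.00 × [1 − (1+0.091)^−2] / 0.091 = 5586.39515
Perpetuity value at year 2: £34,700.00 / 0.091 = 381318.68132
PV of perpetuity: 381318.68132 / (1+0.091)^2 = 320360.21857
Total PV = 5586.39515 + 320360.21857 = 325946.61371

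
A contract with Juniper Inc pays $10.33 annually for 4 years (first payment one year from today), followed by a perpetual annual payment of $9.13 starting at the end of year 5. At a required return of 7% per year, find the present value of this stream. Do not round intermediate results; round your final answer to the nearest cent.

$134.49

PV of 4-year annuity: $10.33 × [1 − (1+0.07)^−4] / 0.07 = 34.98989
Perpetuity value at year 4: $9.13 / 0.07 = 130.42857
PV of perpetuity: 130.42857 / (1+0.07)^4 = 99.50333
Total PV = 34.98989 + 99.50333 = 134.49322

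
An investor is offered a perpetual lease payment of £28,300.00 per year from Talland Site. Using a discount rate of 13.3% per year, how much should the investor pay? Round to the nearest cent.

£212781.95

Level perpetuity: PV = C / r = £28,300.00 / 0.133 = £212,781.95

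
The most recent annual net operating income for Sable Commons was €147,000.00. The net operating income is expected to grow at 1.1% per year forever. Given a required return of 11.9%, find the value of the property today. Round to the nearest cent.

€1376083.33

D₁ = D₀ × (1 + g) = €147,000.00 × 1.011 = €148,617.0000
Growing perpetuity: P = D₁ / (r − g) = €148,617.0000 / (0.119 − 0.011) = €1,376,083.33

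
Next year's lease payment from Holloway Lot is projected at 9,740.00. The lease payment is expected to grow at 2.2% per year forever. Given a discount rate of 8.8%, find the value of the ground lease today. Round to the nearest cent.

Growing perpetuity: P = D₁ / (r − g) = 9,740.0000 / (0.088 − 0.022) = 147,575.76

147575.76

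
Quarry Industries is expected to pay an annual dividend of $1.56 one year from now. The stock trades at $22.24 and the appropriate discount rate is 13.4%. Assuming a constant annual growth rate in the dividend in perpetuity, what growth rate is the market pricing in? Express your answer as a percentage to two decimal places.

6.39%

P = D₁/(r−g) ⇒ g = r − D₁/P = 0.134 − $1.56/$22.24 = 0.063856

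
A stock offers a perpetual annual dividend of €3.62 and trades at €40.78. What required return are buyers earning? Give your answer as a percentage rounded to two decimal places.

8.88%

P = C/r ⇒ r = C/P = €3.62/€40.78 = 0.088769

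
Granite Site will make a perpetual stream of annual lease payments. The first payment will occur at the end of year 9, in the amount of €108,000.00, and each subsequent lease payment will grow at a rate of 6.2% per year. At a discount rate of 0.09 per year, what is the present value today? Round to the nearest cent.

Value at end of year 8: C₁ / (r − g) = €108,000.00 / (0.09 − 0.062) = €3,857,142.8571
Discount to today: PV = €3,857,142.8571 / (1 + 0.09)^8 = €3,857,142.8571 / 1.992563 = €1,935,769.94

€1935769.94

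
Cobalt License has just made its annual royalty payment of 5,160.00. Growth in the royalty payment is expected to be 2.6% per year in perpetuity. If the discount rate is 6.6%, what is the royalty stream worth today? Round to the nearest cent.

132354.00

D₁ = D₀ × (1 + g) = 5,160.00 × 1.026 = 5,294.1600
Growing perpetuity: P = D₁ / (r − g) = 5,294.1600 / (0.066 − 0.026) = 132,354.00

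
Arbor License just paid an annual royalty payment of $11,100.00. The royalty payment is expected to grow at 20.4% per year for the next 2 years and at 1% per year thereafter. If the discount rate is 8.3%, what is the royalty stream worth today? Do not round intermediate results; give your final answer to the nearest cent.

D_1 = 13364.40000
D_2 = 16090.73760
Terminal value at year 2: TV = D_2×(1+g_2)/(r−g_2) = 16251.64498/0.073 = 222625.27364
P_0 = D_1/(1+r)^1 + D_2/(1+r)^2 + TV/(1+r)^2
    = 12340.16620 + 13718.89207 + 189809.32863 = 215868.38690

$215868.39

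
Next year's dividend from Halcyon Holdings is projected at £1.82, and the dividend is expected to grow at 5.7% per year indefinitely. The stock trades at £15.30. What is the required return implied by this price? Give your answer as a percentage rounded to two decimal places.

P = D₁/(r − g) ⇒ r = D₁/P + g = £1.8200/£15.30 + 0.057 = 0.118954 + 0.057 = 0.175954

17.60%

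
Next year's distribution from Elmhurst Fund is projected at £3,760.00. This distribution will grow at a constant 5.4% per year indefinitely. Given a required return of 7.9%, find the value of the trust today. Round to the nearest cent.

Growing perpetuity: P = D₁ / (r − g) = £3,760.0000 / (0.079 − 0.054) = £150,400.00

£150400.00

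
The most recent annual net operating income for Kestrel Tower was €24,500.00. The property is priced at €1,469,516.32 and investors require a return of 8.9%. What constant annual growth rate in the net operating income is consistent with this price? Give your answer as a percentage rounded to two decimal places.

7.11%

P = D₀(1+g)/(r−g) ⇒ P(r−g) = D₀(1+g) ⇒ g(P+D₀) = P·r − D₀
g = (P·r − D₀)/(P + D₀) = (€1,469,516.32×0.089 − €24,500.00) / (€1,469,516.32 + €24,500.00) = 0.071142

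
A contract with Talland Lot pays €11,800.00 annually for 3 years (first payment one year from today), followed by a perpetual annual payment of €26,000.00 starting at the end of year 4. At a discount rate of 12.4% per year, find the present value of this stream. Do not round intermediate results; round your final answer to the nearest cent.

€175804.49

PV of 3-year annuity: €11,800.00 × [1 − (1+0.124)^−3] / 0.124 = 28147.93113
Perpetuity value at year 3: €26,000.00 / 0.124 = 209677.41935
PV of perpetuity: 209677.41935 / (1+0.124)^3 = 147656.55415
Total PV = 28147.93113 + 147656.55415 = 175804.48528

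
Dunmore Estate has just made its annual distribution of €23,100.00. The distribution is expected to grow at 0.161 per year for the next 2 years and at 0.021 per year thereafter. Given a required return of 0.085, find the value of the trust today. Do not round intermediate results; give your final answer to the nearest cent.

€473119.20

D_1 = 26819.10000
D_2 = 31136.97510
Terminal value at year 2: TV = D_2×(1+g_2)/(r−g_2) = 31790.85158/0.064 = 496732.05589
P_0 = D_1/(1+r)^1 + D_2/(1+r)^2 + TV/(1+r)^2
    = 24718.06452 + 26449.46811 + 421951.67100 = 473119.20363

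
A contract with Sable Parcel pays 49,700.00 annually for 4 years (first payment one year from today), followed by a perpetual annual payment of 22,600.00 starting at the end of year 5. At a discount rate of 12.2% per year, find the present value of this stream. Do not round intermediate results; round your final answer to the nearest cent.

267212.55

PV of 4-year annuity: 49,700.00 × [1 − (1+0.122)^−4] / 0.122 = 150322.59692
Perpetuity value at year 4: 22,600.00 / 0.122 = 185245.90164
PV of perpetuity: 185245.90164 / (1+0.122)^4 = 116889.95213
Total PV = 150322.59692 + 116889.95213 = 267212.54905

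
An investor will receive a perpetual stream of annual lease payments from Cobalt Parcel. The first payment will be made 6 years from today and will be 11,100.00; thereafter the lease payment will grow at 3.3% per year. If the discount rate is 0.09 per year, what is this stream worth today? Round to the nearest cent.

Value at end of year 5: C₁ / (r − g) = 11,100.00 / (0.09 − 0.033) = 194,736.8421
Discount to today: PV = 194,736.8421 / (1 + 0.09)^5 = 194,736.8421 / 1.538624 = 126,565.59

126565.59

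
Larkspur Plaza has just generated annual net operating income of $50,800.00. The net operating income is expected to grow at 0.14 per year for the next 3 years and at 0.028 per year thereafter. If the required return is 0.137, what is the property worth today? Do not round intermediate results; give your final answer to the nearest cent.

$636112.62

D_1 = 57912.00000
D_2 = 66019.68000
D_3 = 75262.43520
Terminal value at year 3: TV = D_3×(1+g_2)/(r−g_2) = 77369.78339/0.109 = 709814.52647
P_0 = D_1/(1+r)^1 + D_2/(1+r)^2 + D_3/(1+r)^3 + TV/(1+r)^3
    = 50934.03694 + 51068.42754 + 51203.17273 + 482906.98684 = 636112.62405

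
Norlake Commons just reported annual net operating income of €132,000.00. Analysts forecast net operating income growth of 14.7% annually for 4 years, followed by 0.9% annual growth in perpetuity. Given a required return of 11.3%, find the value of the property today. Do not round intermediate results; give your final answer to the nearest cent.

€2014031.70

D_1 = 151404.00000
D_2 = 173660.38800
D_3 = 199188.46504
D_4 = 228469.16940
Terminal value at year 4: TV = D_4×(1+g_2)/(r−g_2) = 230525.39192/0.104 = 2216590.30693
P_0 = D_1/(1+r)^1 + D_2/(1+r)^2 + D_3/(1+r)^3 + D_4/(1+r)^4 + TV/(1+r)^4
    = 136032.34501 + 140187.87038 + 144470.33901 + 148883.62880 + 1444457.51399 = 2014031.69719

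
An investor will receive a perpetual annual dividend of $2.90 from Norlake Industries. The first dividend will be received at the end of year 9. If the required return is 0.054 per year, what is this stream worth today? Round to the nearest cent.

$35.26

Value at end of year 8: C / r = $2.90 / 0.054 = $53.7037
Discount to today: PV = $53.7037 / (1 + 0.054)^8 = $53.7037 / 1.523088 = $35.26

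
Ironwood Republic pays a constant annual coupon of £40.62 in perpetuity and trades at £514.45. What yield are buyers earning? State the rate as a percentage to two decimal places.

7.90%

P = C/r ⇒ r = C/P = £40.62/£514.45 = 0.078958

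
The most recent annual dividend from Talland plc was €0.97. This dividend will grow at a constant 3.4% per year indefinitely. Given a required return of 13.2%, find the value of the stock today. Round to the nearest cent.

D₁ = D₀ × (1 + g) = €0.97 × 1.034 = €1.0030
Growing perpetuity: P = D₁ / (r − g) = €1.0030 / (0.132 − 0.034) = €10.23

€10.23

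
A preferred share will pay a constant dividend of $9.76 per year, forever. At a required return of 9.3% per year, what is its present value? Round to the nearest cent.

$104.95

Level perpetuity: PV = C / r = $9.76 / 0.093 = $104.95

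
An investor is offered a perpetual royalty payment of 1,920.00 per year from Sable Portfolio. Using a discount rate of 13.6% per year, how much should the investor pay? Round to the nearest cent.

Level perpetuity: PV = C / r = 1,920.00 / 0.136 = 14,117.65

14117.65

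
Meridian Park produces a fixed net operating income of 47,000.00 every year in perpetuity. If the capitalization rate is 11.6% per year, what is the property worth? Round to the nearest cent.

405172.41

Level perpetuity: PV = C / r = 47,000.00 / 0.116 = 405,172.41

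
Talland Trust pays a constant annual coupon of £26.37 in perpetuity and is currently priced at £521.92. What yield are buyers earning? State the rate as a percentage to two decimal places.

P = C/r ⇒ r = C/P = £26.37/£521.92 = 0.050525

5.05%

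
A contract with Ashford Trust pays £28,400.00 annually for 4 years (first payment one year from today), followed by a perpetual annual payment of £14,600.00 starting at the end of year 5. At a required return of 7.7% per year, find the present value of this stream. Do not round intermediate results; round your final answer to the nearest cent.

£235624.63

PV of 4-year annuity: £28,400.00 × [1 − (1+0.077)^−4] / 0.077 = 94695.97041
Perpetuity value at year 4: £14,600.00 / 0.077 = 189610.38961
PV of perpetuity: 189610.38961 / (1+0.077)^4 = 140928.65834
Total PV = 94695.97041 + 140928.65834 = 235624.62875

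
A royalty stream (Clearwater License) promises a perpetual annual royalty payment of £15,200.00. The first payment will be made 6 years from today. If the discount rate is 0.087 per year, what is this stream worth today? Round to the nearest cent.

£115126.85

Value at end of year 5: C / r = £15,200.00 / 0.087 = £174,712.6437
Discount to today: PV = £174,712.6437 / (1 + 0.087)^5 = £174,712.6437 / 1.517566 = £115,126.85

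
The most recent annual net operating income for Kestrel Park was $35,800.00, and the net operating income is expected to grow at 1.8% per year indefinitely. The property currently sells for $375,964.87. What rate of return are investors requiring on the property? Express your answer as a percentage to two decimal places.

D₁ = $35,800.00 × 1.018 = $36,444.4000
P = D₁/(r − g) ⇒ r = D₁/P + g = $36,444.4000/$375,964.87 + 0.018 = 0.096936 + 0.018 = 0.114936

11.49%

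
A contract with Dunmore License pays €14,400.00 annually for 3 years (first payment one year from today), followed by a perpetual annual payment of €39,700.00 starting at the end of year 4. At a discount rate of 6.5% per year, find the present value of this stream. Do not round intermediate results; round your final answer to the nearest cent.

€543762.80

PV of 3-year annuity: €14,400.00 × [1 − (1+0.065)^−3] / 0.065 = 38138.04735
Perpetuity value at year 3: €39,700.00 / 0.065 = 610769.23077
PV of perpetuity: 610769.23077 / (1+0.065)^3 = 505624.75299
Total PV = 38138.04735 + 505624.75299 = 543762.80035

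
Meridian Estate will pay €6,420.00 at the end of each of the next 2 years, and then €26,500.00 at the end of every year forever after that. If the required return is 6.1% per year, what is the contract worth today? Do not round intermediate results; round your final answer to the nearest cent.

PV of 2-year annuity: €6,420.00 × [1 − (1+0.061)^−2] / 0.061 = 11753.90705
Perpetuity value at year 2: €26,500.00 / 0.061 = 434426.22951
PV of perpetuity: 434426.22951 / (1+0.061)^2 = 385909.32345
Total PV = 11753.90705 + 385909.32345 = 397663.23051

€397663.23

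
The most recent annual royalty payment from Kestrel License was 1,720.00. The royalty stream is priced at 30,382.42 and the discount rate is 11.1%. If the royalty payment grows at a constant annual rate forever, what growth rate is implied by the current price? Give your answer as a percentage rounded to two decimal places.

P = D₀(1+g)/(r−g) ⇒ P(r−g) = D₀(1+g) ⇒ g(P+D₀) = P·r − D₀
g = (P·r − D₀)/(P + D₀) = (30,382.42×0.111 − 1,720.00) / (30,382.42 + 1,720.00) = 0.051474

5.15%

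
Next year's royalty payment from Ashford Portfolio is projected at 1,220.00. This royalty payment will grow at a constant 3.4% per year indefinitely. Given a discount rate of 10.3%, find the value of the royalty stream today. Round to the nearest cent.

17681.16

Growing perpetuity: P = D₁ / (r − g) = 1,220.0000 / (0.103 − 0.034) = 17,681.16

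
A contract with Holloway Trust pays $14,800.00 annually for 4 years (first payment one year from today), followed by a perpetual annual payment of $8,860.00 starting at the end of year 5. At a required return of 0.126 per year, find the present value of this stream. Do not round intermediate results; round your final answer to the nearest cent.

PV of 4-year annuity: $14,800.00 × [1 − (1+0.126)^−4] / 0.126 = 44390.56969
Perpetuity value at year 4: $8,860.00 / 0.126 = 70317.46032
PV of perpetuity: 70317.46032 / (1+0.126)^4 = 43743.10576
Total PV = 44390.56969 + 43743.10576 = 88133.67545

$88133.68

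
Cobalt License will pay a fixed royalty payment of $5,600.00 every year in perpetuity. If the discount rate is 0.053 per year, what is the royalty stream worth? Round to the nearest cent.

$105660.38

Level perpetuity: PV = C / r = $5,600.00 / 0.053 = $105,660.38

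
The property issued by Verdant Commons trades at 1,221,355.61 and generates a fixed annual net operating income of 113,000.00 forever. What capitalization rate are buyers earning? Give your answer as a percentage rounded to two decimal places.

P = C/r ⇒ r = C/P = 113,000.00/1,221,355.61 = 0.092520

9.25%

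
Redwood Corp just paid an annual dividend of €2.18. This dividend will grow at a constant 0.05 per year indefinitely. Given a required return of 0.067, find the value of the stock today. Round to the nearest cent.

€134.65

D₁ = D₀ × (1 + g) = €2.18 × 1.05 = €2.2890
Growing perpetuity: P = D₁ / (r − g) = €2.2890 / (0.067 − 0.05) = €134.65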